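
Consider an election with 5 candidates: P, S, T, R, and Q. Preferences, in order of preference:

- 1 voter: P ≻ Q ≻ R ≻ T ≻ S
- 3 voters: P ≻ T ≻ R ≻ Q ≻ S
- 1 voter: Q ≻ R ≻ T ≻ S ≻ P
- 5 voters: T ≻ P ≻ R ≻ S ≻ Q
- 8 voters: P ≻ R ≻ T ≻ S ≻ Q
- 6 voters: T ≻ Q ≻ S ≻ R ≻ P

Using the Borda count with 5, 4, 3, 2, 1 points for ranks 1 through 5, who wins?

P: 1·5 + 3·5 + 1·1 + 5·4 + 8·5 + 6·1 = 87
S: 1·1 + 3·1 + 1·2 + 5·2 + 8·2 + 6·3 = 50
T: 1·2 + 3·4 + 1·3 + 5·5 + 8·3 + 6·5 = 96
R: 1·3 + 3·3 + 1·4 + 5·3 + 8·4 + 6·2 = 75
Q: 1·4 + 3·2 + 1·5 + 5·1 + 8·1 + 6·4 = 52
T has the highest Borda score (96).

T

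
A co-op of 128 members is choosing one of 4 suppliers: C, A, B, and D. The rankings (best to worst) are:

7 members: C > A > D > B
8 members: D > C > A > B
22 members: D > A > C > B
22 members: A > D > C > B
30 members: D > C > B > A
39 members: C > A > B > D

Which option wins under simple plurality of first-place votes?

First-place votes: C 46, A 22, B 0, D 60.
D has the most first-place votes.

D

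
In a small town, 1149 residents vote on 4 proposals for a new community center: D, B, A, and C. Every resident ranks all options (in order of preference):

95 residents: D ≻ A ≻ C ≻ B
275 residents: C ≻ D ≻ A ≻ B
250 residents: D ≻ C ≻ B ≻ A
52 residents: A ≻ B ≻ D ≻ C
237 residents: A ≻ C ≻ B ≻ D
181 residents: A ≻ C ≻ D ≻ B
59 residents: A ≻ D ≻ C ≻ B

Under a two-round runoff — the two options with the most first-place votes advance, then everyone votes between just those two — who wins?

Round 1 first-place votes: D 345, B 0, A 529, C 275.
A and D advance.
Runoff: A is preferred to D by 529 voters; D by 620.
D wins the runoff.

D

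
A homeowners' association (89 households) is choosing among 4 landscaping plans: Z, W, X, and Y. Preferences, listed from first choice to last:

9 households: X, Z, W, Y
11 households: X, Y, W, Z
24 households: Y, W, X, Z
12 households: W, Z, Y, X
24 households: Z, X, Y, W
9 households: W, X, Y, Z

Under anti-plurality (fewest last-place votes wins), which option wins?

Last-place votes: Z 44, W 24, X 12, Y 9.
Y is ranked last by the fewest voters, so Y wins.

Y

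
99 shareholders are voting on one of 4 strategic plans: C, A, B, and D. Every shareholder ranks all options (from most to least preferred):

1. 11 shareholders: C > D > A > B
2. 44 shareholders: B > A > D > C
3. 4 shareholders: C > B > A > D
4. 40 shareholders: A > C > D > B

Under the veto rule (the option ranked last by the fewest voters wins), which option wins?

Last-place votes: C 44, A 0, B 51, D 4.
A is ranked last by the fewest voters, so A wins.

A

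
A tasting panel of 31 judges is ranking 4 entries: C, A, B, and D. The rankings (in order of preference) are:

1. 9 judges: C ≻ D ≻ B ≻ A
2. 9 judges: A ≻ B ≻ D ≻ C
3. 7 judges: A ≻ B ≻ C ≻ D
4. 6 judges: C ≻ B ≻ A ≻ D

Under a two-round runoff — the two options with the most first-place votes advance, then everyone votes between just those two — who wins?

Round 1 first-place votes: C 15, A 16, B 0, D 0.
A and C advance.
Runoff: A is preferred to C by 16 voters; C by 15.
A wins the runoff.

A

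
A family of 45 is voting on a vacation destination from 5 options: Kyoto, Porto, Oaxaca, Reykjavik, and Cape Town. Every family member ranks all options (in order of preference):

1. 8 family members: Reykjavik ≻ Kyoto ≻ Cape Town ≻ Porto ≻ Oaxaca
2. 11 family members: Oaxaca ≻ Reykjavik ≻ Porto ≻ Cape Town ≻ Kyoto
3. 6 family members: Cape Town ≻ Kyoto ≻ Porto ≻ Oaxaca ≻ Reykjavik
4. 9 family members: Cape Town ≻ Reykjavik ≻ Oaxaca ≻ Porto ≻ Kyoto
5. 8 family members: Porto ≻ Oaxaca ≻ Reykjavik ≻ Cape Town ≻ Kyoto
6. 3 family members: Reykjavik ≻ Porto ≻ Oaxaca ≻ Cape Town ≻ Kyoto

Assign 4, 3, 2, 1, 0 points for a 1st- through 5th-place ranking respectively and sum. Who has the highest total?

Kyoto: 8·3 + 11·0 + 6·3 + 9·0 + 8·0 + 3·0 = 42
Porto: 8·1 + 11·2 + 6·2 + 9·1 + 8·4 + 3·3 = 92
Oaxaca: 8·0 + 11·4 + 6·1 + 9·2 + 8·3 + 3·2 = 98
Reykjavik: 8·4 + 11·3 + 6·0 + 9·3 + 8·2 + 3·4 = 120
Cape Town: 8·2 + 11·1 + 6·4 + 9·4 + 8·1 + 3·1 = 98
Reykjavik has the highest Borda score (120).

Reykjavik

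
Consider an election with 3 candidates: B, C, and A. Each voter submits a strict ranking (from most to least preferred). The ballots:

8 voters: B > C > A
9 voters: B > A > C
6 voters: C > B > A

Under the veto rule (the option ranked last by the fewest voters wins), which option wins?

Last-place votes: B 0, C 9, A 14.
B is ranked last by the fewest voters, so B wins.

B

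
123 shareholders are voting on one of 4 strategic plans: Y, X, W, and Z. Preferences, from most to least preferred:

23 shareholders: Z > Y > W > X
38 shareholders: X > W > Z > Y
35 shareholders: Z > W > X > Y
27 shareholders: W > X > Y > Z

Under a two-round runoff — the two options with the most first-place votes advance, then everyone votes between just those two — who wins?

X

Round 1 first-place votes: Y 0, X 38, W 27, Z 58.
Z and X advance.
Runoff: Z is preferred to X by 58 voters; X by 65.
X wins the runoff.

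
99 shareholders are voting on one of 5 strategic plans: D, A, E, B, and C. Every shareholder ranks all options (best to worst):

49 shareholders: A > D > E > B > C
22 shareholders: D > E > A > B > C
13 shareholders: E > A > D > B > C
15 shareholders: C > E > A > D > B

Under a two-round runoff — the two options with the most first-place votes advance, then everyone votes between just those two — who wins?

Round 1 first-place votes: D 22, A 49, E 13, B 0, C 15.
A and D advance.
Runoff: A is preferred to D by 77 voters; D by 22.
A wins the runoff.

A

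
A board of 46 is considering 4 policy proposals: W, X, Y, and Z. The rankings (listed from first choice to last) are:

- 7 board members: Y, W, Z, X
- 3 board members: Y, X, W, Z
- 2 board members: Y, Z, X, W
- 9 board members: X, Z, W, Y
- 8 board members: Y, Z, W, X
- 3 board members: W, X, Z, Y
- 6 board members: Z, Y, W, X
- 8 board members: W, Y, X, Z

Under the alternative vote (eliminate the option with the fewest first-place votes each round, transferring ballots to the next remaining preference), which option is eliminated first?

Round 1: W 11, X 9, Y 20, Z 6. Eliminate Z.

Z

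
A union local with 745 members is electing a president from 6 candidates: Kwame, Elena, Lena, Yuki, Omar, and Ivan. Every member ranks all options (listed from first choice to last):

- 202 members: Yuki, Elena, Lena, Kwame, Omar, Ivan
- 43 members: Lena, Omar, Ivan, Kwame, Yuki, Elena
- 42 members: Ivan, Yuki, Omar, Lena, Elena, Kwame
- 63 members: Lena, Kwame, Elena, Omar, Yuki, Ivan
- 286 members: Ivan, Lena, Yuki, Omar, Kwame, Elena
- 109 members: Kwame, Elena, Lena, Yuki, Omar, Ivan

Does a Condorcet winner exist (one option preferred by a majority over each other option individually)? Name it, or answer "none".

Lena

Lena vs Kwame: 636–109 for Lena.
Lena vs Elena: 434–311 for Lena.
Lena vs Yuki: 501–244 for Lena.
Lena vs Omar: 703–42 for Lena.
Lena vs Ivan: 417–328 for Lena.
Lena beats every other option head-to-head.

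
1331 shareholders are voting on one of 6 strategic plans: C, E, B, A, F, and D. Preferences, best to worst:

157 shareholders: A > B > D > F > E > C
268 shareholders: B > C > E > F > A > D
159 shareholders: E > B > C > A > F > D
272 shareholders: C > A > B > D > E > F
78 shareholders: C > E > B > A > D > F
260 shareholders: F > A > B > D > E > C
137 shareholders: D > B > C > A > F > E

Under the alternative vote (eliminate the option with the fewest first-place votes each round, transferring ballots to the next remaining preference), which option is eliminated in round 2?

A

Round 1: C 350, E 159, B 268, A 157, F 260, D 137. Eliminate D.
Round 2: C 350, E 159, B 405, A 157, F 260. Eliminate A.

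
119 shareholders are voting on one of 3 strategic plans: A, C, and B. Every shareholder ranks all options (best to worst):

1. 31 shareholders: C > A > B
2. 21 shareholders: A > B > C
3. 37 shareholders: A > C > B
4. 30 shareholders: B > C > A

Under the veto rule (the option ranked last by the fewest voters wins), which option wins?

C

Last-place votes: A 30, C 21, B 68.
C is ranked last by the fewest voters, so C wins.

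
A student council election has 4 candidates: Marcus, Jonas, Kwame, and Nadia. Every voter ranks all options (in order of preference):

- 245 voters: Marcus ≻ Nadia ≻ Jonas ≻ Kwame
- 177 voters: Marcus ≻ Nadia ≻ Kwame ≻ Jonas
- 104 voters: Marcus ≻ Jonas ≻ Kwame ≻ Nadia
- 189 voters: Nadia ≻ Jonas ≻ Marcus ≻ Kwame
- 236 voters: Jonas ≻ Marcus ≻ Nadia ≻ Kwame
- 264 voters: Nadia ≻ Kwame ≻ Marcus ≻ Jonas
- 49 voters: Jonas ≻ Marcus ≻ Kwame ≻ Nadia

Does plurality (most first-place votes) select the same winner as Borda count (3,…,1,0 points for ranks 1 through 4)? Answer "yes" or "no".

Plurality — first-place votes: Marcus 526, Jonas 285, Kwame 0, Nadia 453. Winner: Marcus.
Borda — scores: Marcus 2601, Jonas 1686, Kwame 858, Nadia 2439. Winner: Marcus.
The two methods agree.

yes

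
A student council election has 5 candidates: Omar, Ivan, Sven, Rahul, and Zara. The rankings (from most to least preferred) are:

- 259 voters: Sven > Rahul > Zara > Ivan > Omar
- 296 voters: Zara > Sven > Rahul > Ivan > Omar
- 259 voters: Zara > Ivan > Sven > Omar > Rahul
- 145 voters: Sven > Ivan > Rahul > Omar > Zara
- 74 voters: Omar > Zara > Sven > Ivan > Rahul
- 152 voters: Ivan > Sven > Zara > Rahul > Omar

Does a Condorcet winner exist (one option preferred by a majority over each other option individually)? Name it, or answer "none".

Zara

Zara vs Omar: 966–219 for Zara.
Zara vs Ivan: 888–297 for Zara.
Zara vs Sven: 629–556 for Zara.
Zara vs Rahul: 781–404 for Zara.
Zara beats every other option head-to-head.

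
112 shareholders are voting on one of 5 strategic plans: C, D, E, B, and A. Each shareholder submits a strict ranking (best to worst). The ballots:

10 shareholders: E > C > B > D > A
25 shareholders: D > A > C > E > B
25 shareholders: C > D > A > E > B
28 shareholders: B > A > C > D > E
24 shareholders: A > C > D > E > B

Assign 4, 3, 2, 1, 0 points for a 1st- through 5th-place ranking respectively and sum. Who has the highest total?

C

C: 10·3 + 25·2 + 25·4 + 28·2 + 24·3 = 308
D: 10·1 + 25·4 + 25·3 + 28·1 + 24·2 = 261
E: 10·4 + 25·1 + 25·1 + 28·0 + 24·1 = 114
B: 10·2 + 25·0 + 25·0 + 28·4 + 24·0 = 132
A: 10·0 + 25·3 + 25·2 + 28·3 + 24·4 = 305
C has the highest Borda score (308).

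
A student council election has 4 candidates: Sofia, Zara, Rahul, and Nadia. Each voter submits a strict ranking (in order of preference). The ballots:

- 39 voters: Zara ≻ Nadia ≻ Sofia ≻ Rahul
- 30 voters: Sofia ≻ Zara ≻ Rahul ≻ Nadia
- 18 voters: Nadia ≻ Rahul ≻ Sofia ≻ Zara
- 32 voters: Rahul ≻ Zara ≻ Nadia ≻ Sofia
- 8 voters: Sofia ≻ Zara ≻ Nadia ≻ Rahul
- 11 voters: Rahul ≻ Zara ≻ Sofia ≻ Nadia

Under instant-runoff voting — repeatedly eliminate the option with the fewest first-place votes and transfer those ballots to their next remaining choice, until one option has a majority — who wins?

Zara

Round 1: Sofia 38, Zara 39, Rahul 43, Nadia 18. Eliminate Nadia.
Round 2: Sofia 38, Zara 39, Rahul 61. Eliminate Sofia.
Round 3: Zara 77, Rahul 61. Zara has a majority.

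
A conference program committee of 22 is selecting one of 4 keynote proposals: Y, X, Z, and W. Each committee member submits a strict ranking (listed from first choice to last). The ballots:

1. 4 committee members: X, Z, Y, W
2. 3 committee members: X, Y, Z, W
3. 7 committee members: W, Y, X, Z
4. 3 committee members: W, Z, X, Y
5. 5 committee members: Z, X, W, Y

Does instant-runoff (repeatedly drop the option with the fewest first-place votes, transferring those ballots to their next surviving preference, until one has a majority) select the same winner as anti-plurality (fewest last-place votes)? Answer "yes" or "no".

yes

Instant-runoff — R1 Y 0, X 7, Z 5, W 10 (Y out); R2 X 7, Z 5, W 10 (Z out); R3 X 12, W 10 (X winner). Winner: X.
Anti-plurality — last-place votes: Y 8, X 0, Z 7, W 7. Winner: X.
The two methods agree.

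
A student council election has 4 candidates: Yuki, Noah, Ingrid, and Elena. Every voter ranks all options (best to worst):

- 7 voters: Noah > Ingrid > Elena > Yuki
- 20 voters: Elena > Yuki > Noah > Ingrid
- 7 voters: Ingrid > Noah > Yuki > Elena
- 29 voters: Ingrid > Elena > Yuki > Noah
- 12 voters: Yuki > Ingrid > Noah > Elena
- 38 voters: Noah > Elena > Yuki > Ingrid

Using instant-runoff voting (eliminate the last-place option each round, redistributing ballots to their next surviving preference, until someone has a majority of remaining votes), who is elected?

Round 1: Yuki 12, Noah 45, Ingrid 36, Elena 20. Eliminate Yuki.
Round 2: Noah 45, Ingrid 48, Elena 20. Eliminate Elena.
Round 3: Noah 65, Ingrid 48. Noah has a majority.

Noah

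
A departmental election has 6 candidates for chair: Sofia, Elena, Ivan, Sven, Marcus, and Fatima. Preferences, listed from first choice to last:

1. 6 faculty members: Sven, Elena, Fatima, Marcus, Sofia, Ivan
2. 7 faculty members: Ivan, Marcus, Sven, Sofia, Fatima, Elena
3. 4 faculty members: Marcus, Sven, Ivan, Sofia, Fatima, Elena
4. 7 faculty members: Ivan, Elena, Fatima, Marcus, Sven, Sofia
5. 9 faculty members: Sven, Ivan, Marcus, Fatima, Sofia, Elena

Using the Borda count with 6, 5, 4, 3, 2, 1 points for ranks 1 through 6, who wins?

Sven

Sofia: 6·2 + 7·3 + 4·3 + 7·1 + 9·2 = 70
Elena: 6·5 + 7·1 + 4·1 + 7·5 + 9·1 = 85
Ivan: 6·1 + 7·6 + 4·4 + 7·6 + 9·5 = 151
Sven: 6·6 + 7·4 + 4·5 + 7·2 + 9·6 = 152
Marcus: 6·3 + 7·5 + 4·6 + 7·3 + 9·4 = 134
Fatima: 6·4 + 7·2 + 4·2 + 7·4 + 9·3 = 101
Sven has the highest Borda score (152).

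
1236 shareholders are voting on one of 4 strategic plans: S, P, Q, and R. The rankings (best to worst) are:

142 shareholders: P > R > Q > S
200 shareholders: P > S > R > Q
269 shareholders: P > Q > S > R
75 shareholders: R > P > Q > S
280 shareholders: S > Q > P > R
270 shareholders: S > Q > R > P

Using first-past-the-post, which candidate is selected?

P

First-place votes: S 550, P 611, Q 0, R 75.
P has the most first-place votes.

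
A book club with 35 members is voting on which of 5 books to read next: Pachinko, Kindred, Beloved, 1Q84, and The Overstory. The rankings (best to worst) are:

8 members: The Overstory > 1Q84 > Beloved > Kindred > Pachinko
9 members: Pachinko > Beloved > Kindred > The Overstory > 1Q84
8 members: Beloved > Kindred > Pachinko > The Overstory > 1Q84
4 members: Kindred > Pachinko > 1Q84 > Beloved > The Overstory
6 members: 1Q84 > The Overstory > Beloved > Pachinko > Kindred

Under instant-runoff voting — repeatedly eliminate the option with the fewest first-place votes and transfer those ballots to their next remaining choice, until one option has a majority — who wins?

Round 1: Pachinko 9, Kindred 4, Beloved 8, 1Q84 6, The Overstory 8. Eliminate Kindred.
Round 2: Pachinko 13, Beloved 8, 1Q84 6, The Overstory 8. Eliminate 1Q84.
Round 3: Pachinko 13, Beloved 8, The Overstory 14. Eliminate Beloved.
Round 4: Pachinko 21, The Overstory 14. Pachinko has a majority.

Pachinko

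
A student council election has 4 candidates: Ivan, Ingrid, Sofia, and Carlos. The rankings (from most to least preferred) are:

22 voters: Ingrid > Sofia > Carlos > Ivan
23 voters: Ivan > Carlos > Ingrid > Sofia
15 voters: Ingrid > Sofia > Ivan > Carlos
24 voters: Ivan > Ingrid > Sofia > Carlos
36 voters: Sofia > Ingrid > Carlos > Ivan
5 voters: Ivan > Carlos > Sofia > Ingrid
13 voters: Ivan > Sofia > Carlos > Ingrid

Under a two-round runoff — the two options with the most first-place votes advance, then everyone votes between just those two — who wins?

Ingrid

Round 1 first-place votes: Ivan 65, Ingrid 37, Sofia 36, Carlos 0.
Ivan and Ingrid advance.
Runoff: Ivan is preferred to Ingrid by 65 voters; Ingrid by 73.
Ingrid wins the runoff.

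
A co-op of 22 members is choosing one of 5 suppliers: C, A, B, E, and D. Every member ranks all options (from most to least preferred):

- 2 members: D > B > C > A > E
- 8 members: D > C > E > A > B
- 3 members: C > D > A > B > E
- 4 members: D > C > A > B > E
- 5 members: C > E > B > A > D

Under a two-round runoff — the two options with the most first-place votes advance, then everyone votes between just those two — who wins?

D

Round 1 first-place votes: C 8, A 0, B 0, E 0, D 14.
D and C advance.
Runoff: D is preferred to C by 14 voters; C by 8.
D wins the runoff.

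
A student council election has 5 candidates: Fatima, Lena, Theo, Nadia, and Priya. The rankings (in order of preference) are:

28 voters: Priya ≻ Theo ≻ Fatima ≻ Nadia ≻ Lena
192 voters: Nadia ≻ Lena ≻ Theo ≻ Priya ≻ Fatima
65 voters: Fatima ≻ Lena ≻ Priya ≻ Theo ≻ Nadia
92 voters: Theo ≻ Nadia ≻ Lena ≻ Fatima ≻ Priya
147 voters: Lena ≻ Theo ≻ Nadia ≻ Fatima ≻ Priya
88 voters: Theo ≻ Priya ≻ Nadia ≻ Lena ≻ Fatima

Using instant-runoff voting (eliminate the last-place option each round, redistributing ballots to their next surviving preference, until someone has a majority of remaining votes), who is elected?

Lena

Round 1: Fatima 65, Lena 147, Theo 180, Nadia 192, Priya 28. Eliminate Priya.
Round 2: Fatima 65, Lena 147, Theo 208, Nadia 192. Eliminate Fatima.
Round 3: Lena 212, Theo 208, Nadia 192. Eliminate Nadia.
Round 4: Lena 404, Theo 208. Lena has a majority.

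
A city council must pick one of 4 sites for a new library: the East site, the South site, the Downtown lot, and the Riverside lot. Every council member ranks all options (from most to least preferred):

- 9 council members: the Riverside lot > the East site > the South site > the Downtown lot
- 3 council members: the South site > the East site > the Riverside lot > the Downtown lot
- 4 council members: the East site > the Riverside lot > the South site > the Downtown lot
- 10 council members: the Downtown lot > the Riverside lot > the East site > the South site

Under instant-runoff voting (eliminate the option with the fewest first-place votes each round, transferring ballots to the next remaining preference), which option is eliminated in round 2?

Round 1: the East site 4, the South site 3, the Downtown lot 10, the Riverside lot 9. Eliminate the South site.
Round 2: the East site 7, the Downtown lot 10, the Riverside lot 9. Eliminate the East site.

the East site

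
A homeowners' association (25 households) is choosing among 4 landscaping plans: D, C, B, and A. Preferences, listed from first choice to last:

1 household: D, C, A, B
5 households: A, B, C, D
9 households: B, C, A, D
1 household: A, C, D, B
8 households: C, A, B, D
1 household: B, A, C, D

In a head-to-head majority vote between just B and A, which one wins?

Voters preferring B to A: 10; preferring A to B: 15.
A wins the head-to-head.

A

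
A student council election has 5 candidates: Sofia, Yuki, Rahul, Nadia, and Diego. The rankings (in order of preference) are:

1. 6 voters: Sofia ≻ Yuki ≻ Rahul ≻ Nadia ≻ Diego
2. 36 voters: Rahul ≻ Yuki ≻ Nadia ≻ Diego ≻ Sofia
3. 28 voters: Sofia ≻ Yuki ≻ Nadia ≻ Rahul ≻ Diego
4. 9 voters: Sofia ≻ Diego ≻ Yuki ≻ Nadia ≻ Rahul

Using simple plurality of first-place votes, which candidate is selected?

Sofia

First-place votes: Sofia 43, Yuki 0, Rahul 36, Nadia 0, Diego 0.
Sofia has the most first-place votes.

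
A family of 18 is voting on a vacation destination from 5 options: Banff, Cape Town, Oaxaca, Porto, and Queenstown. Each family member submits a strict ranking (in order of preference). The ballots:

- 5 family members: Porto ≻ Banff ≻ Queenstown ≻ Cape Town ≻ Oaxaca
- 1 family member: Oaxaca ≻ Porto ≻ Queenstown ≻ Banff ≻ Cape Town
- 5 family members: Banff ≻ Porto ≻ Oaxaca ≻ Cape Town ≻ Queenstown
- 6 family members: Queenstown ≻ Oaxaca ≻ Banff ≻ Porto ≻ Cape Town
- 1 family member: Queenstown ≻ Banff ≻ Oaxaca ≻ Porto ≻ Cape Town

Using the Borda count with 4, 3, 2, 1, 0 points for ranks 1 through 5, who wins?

Banff

Banff: 5·3 + 1·1 + 5·4 + 6·2 + 1·3 = 51
Cape Town: 5·1 + 1·0 + 5·1 + 6·0 + 1·0 = 10
Oaxaca: 5·0 + 1·4 + 5·2 + 6·3 + 1·2 = 34
Porto: 5·4 + 1·3 + 5·3 + 6·1 + 1·1 = 45
Queenstown: 5·2 + 1·2 + 5·0 + 6·4 + 1·4 = 40
Banff has the highest Borda score (51).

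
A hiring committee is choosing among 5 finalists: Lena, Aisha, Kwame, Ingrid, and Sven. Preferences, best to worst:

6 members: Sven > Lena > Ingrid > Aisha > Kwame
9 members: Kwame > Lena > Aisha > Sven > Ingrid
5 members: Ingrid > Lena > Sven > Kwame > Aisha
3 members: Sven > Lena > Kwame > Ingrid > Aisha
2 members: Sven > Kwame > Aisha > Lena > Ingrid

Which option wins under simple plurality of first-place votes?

First-place votes: Lena 0, Aisha 0, Kwame 9, Ingrid 5, Sven 11.
Sven has the most first-place votes.

Sven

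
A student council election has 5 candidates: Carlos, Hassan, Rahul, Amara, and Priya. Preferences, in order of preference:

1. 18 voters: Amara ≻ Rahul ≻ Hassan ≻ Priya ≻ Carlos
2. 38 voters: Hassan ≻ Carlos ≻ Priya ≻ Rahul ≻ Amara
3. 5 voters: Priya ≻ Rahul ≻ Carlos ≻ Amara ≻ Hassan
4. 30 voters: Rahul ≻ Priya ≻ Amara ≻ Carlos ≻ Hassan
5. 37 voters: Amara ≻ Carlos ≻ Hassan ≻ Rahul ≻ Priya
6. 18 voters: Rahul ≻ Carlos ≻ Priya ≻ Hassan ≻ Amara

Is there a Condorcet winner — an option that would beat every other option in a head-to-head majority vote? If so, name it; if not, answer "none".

none

Checking pairwise contests:
Amara beats Carlos 85–61.
Carlos beats Hassan 90–56.
Carlos beats Rahul 75–71.
Rahul beats Amara 91–55.
Carlos beats Priya 93–53.
Every option loses at least one head-to-head, so there is no Condorcet winner.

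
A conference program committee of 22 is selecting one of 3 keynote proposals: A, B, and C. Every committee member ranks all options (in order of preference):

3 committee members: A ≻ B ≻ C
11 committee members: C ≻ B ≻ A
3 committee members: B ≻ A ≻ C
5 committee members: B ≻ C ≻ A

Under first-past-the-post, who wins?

First-place votes: A 3, B 8, C 11.
C has the most first-place votes.

C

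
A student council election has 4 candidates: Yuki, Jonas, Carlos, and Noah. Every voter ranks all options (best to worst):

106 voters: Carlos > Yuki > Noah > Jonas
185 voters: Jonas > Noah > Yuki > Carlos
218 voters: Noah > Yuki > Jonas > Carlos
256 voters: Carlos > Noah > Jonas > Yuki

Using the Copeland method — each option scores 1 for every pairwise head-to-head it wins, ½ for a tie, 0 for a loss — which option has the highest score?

Noah

Yuki: beats Carlos; loses to Jonas and Noah → score 1.
Jonas: beats Yuki and Carlos; loses to Noah → score 2.
Carlos: loses to Yuki, Jonas, and Noah → score 0.
Noah: beats Yuki, Jonas, and Carlos → score 3.
Noah has the best pairwise record.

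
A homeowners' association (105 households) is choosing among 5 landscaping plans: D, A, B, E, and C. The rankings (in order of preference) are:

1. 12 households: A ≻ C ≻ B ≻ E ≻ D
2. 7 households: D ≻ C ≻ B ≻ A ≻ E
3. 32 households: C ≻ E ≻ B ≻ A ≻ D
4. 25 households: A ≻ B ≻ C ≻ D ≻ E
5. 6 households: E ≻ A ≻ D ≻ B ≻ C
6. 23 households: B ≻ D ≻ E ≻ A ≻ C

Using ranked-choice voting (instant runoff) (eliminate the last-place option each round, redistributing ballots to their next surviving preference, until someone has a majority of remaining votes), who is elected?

Round 1: D 7, A 37, B 23, E 6, C 32. Eliminate E.
Round 2: D 7, A 43, B 23, C 32. Eliminate D.
Round 3: A 43, B 23, C 39. Eliminate B.
Round 4: A 66, C 39. A has a majority.

A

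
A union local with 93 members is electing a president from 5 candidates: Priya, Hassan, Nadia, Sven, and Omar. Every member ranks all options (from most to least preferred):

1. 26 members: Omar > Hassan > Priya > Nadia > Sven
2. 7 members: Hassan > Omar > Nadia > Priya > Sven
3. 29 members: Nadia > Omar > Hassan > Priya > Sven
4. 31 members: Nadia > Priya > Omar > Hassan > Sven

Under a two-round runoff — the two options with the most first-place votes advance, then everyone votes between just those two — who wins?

Round 1 first-place votes: Priya 0, Hassan 7, Nadia 60, Sven 0, Omar 26.
Nadia and Omar advance.
Runoff: Nadia is preferred to Omar by 60 voters; Omar by 33.
Nadia wins the runoff.

Nadia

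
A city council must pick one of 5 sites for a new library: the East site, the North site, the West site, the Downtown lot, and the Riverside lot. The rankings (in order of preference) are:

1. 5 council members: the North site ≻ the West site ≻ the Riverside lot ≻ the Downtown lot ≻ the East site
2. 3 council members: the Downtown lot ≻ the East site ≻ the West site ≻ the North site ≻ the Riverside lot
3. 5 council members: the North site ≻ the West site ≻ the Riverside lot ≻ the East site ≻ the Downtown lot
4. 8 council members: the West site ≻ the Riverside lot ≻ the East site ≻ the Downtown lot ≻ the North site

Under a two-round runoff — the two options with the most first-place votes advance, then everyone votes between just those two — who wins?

Round 1 first-place votes: the East site 0, the North site 10, the West site 8, the Downtown lot 3, the Riverside lot 0.
the North site and the West site advance.
Runoff: the North site is preferred to the West site by 10 voters; the West site by 11.
the West site wins the runoff.

the West site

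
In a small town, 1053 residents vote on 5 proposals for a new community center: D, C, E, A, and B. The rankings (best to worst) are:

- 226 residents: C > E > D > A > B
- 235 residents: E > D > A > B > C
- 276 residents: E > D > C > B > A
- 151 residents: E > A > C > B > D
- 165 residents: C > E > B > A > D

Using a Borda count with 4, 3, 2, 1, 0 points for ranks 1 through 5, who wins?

E

D: 226·2 + 235·3 + 276·3 + 151·0 + 165·0 = 1985
C: 226·4 + 235·0 + 276·2 + 151·2 + 165·4 = 2418
E: 226·3 + 235·4 + 276·4 + 151·4 + 165·3 = 3821
A: 226·1 + 235·2 + 276·0 + 151·3 + 165·1 = 1314
B: 226·0 + 235·1 + 276·1 + 151·1 + 165·2 = 992
E has the highest Borda score (3821).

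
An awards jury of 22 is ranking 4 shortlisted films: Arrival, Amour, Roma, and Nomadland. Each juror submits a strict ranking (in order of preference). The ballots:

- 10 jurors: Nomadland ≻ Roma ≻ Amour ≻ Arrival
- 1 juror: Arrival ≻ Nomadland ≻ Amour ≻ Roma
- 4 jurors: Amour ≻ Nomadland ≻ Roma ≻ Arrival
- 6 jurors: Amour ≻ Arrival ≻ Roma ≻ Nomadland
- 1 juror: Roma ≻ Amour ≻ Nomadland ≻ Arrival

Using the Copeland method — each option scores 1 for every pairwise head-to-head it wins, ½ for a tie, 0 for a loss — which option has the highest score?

Arrival: loses to Amour, Roma, and Nomadland → score 0.
Amour: beats Arrival; ties Roma and Nomadland → score 2.
Roma: beats Arrival; ties Amour; loses to Nomadland → score 1.5.
Nomadland: beats Arrival and Roma; ties Amour → score 2.5.
Nomadland has the best pairwise record.

Nomadland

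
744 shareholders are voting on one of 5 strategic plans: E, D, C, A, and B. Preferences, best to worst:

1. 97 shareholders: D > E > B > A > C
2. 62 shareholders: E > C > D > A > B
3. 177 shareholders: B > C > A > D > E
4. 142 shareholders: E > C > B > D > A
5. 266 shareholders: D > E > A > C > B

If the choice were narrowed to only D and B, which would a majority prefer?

Voters preferring D to B: 425; preferring B to D: 319.
D wins the head-to-head.

D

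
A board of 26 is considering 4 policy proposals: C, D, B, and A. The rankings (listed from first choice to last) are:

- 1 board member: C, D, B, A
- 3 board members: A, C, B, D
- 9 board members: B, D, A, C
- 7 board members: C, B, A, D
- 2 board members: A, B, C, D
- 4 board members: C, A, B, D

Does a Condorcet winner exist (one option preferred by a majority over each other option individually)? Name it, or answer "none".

none

Checking pairwise contests:
A beats C 14–12.
C beats D 17–9.
C beats B 15–11.
B beats A 17–9.
Every option loses at least one head-to-head, so there is no Condorcet winner.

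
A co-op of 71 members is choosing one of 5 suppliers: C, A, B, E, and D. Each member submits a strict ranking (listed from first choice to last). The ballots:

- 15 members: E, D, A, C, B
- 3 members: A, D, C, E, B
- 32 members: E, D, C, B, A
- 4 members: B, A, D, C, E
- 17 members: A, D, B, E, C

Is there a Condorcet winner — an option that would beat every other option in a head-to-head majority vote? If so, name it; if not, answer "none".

E vs C: 64–7 for E.
E vs A: 47–24 for E.
E vs B: 50–21 for E.
E vs D: 47–24 for E.
E beats every other option head-to-head.

E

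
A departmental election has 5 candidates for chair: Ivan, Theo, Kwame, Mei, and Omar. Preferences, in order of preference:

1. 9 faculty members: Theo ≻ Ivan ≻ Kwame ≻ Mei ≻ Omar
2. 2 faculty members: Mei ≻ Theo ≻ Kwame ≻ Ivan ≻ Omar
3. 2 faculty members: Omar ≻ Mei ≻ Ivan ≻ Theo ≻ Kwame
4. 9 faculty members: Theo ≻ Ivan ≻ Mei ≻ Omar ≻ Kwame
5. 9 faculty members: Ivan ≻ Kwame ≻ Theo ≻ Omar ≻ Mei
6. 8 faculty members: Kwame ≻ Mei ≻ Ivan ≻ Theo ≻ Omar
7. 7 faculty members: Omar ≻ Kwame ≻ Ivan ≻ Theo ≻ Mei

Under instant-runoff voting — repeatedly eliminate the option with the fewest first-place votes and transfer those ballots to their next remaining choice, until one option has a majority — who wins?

Round 1: Ivan 9, Theo 18, Kwame 8, Mei 2, Omar 9. Eliminate Mei.
Round 2: Ivan 9, Theo 20, Kwame 8, Omar 9. Eliminate Kwame.
Round 3: Ivan 17, Theo 20, Omar 9. Eliminate Omar.
Round 4: Ivan 26, Theo 20. Ivan has a majority.

Ivan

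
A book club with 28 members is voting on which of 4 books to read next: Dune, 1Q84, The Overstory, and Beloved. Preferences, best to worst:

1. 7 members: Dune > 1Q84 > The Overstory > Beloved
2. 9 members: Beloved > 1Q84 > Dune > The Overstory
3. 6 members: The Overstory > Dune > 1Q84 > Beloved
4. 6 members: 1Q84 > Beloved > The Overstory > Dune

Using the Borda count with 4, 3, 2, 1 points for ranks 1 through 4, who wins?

1Q84

Dune: 7·4 + 9·2 + 6·3 + 6·1 = 70
1Q84: 7·3 + 9·3 + 6·2 + 6·4 = 84
The Overstory: 7·2 + 9·1 + 6·4 + 6·2 = 59
Beloved: 7·1 + 9·4 + 6·1 + 6·3 = 67
1Q84 has the highest Borda score (84).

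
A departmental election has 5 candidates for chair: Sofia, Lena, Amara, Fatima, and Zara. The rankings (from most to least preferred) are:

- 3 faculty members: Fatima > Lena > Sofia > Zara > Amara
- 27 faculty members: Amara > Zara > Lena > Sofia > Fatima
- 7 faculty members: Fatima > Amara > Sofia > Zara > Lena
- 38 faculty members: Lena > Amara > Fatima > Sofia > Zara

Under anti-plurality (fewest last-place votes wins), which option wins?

Sofia

Last-place votes: Sofia 0, Lena 7, Amara 3, Fatima 27, Zara 38.
Sofia is ranked last by the fewest voters, so Sofia wins.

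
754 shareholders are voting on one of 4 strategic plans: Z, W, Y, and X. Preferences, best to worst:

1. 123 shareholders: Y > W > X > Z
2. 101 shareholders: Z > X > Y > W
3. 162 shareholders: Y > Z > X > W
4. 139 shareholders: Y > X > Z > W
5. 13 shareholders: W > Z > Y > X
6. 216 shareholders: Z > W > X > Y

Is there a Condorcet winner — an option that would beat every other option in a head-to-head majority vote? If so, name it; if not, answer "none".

Y vs Z: 424–330 for Y.
Y vs W: 525–229 for Y.
Y vs X: 437–317 for Y.
Y beats every other option head-to-head.

Y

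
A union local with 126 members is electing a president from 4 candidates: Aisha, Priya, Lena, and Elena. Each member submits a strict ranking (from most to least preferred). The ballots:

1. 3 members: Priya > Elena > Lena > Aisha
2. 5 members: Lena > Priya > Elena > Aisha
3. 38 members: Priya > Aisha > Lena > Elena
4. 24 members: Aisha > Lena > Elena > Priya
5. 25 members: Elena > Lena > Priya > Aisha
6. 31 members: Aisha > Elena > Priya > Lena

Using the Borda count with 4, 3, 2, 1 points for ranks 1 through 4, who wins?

Aisha: 3·1 + 5·1 + 38·3 + 24·4 + 25·1 + 31·4 = 367
Priya: 3·4 + 5·3 + 38·4 + 24·1 + 25·2 + 31·2 = 315
Lena: 3·2 + 5·4 + 38·2 + 24·3 + 25·3 + 31·1 = 280
Elena: 3·3 + 5·2 + 38·1 + 24·2 + 25·4 + 31·3 = 298
Aisha has the highest Borda score (367).

Aisha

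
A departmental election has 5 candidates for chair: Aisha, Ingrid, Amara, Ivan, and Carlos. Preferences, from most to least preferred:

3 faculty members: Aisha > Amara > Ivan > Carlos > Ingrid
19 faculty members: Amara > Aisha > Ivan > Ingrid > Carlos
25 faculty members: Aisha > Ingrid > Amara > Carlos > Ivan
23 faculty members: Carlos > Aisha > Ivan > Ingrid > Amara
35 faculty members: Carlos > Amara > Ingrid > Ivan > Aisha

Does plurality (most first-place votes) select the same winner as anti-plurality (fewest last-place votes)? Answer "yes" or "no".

no

Plurality — first-place votes: Aisha 28, Ingrid 0, Amara 19, Ivan 0, Carlos 58. Winner: Carlos.
Anti-plurality — last-place votes: Aisha 35, Ingrid 3, Amara 23, Ivan 25, Carlos 19. Winner: Ingrid.
The two methods disagree.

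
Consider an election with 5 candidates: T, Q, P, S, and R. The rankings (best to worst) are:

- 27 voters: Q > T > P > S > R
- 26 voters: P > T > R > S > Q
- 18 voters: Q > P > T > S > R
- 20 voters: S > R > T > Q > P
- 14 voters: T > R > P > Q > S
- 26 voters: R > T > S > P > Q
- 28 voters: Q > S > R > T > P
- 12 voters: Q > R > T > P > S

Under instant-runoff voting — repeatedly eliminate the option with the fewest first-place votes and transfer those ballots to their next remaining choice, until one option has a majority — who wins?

Round 1: T 14, Q 85, P 26, S 20, R 26. Eliminate T.
Round 2: Q 85, P 26, S 20, R 40. Eliminate S.
Round 3: Q 85, P 26, R 60. Eliminate P.
Round 4: Q 85, R 86. R has a majority.

R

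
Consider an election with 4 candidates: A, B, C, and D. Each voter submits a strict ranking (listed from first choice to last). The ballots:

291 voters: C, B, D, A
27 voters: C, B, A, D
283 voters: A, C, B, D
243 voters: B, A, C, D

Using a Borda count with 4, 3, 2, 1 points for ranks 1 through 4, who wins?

C

A: 291·1 + 27·2 + 283·4 + 243·3 = 2206
B: 291·3 + 27·3 + 283·2 + 243·4 = 2492
C: 291·4 + 27·4 + 283·3 + 243·2 = 2607
D: 291·2 + 27·1 + 283·1 + 243·1 = 1135
C has the highest Borda score (2607).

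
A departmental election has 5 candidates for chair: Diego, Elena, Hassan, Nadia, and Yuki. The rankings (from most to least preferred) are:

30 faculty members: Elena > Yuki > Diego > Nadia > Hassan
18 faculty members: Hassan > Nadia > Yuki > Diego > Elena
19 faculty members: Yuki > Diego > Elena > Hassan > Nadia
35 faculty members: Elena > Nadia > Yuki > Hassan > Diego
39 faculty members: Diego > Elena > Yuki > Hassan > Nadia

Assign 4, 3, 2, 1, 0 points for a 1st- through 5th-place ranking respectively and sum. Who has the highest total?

Elena

Diego: 30·2 + 18·1 + 19·3 + 35·0 + 39·4 = 291
Elena: 30·4 + 18·0 + 19·2 + 35·4 + 39·3 = 415
Hassan: 30·0 + 18·4 + 19·1 + 35·1 + 39·1 = 165
Nadia: 30·1 + 18·3 + 19·0 + 35·3 + 39·0 = 189
Yuki: 30·3 + 18·2 + 19·4 + 35·2 + 39·2 = 350
Elena has the highest Borda score (415).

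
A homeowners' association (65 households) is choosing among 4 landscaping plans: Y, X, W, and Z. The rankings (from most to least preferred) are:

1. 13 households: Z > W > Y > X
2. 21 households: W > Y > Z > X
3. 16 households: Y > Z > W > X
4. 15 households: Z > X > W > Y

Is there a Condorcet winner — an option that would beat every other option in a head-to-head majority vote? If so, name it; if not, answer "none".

none

Checking pairwise contests:
W beats Y 49–16.
Y beats X 50–15.
Z beats W 44–21.
Y beats Z 37–28.
Every option loses at least one head-to-head, so there is no Condorcet winner.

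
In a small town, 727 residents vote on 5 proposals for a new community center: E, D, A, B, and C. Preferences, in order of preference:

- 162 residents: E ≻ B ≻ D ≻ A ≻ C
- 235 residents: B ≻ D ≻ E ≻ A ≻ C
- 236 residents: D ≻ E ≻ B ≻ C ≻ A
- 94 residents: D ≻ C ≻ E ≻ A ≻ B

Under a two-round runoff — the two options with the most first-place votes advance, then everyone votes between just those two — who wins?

Round 1 first-place votes: E 162, D 330, A 0, B 235, C 0.
D and B advance.
Runoff: D is preferred to B by 330 voters; B by 397.
B wins the runoff.

B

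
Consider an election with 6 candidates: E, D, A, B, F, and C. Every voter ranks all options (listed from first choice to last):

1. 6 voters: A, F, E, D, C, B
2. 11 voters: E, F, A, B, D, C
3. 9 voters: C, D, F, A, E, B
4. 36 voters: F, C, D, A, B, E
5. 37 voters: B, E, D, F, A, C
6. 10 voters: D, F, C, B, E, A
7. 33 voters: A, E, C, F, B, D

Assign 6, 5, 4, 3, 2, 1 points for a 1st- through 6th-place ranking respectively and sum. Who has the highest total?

E: 6·4 + 11·6 + 9·2 + 36·1 + 37·5 + 10·2 + 33·5 = 514
D: 6·3 + 11·2 + 9·5 + 36·4 + 37·4 + 10·6 + 33·1 = 470
A: 6·6 + 11·4 + 9·3 + 36·3 + 37·2 + 10·1 + 33·6 = 497
B: 6·1 + 11·3 + 9·1 + 36·2 + 37·6 + 10·3 + 33·2 = 438
F: 6·5 + 11·5 + 9·4 + 36·6 + 37·3 + 10·5 + 33·3 = 597
C: 6·2 + 11·1 + 9·6 + 36·5 + 37·1 + 10·4 + 33·4 = 466
F has the highest Borda score (597).

F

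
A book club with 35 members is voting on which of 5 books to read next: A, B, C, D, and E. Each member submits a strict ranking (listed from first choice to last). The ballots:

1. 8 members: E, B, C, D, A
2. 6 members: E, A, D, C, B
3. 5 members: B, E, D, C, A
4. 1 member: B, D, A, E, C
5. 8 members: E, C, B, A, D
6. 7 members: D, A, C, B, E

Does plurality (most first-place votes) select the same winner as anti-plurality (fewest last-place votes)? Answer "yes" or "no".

Plurality — first-place votes: A 0, B 6, C 0, D 7, E 22. Winner: E.
Anti-plurality — last-place votes: A 13, B 6, C 1, D 8, E 7. Winner: C.
The two methods disagree.

no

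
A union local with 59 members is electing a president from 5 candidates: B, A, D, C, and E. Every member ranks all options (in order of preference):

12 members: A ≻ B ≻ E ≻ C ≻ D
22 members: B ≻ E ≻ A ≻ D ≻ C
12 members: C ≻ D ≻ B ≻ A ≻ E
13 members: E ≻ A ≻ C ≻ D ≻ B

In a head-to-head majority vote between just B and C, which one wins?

Voters preferring B to C: 34; preferring C to B: 25.
B wins the head-to-head.

B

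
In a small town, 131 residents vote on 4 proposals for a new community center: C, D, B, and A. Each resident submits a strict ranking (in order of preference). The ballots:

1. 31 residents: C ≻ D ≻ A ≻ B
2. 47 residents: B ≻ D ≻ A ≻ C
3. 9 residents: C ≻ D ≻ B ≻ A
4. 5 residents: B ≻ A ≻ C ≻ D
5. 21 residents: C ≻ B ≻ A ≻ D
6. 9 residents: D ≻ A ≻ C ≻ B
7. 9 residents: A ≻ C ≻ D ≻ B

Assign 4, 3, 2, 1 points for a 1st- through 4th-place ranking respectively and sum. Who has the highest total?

C: 31·4 + 47·1 + 9·4 + 5·2 + 21·4 + 9·2 + 9·3 = 346
D: 31·3 + 47·3 + 9·3 + 5·1 + 21·1 + 9·4 + 9·2 = 341
B: 31·1 + 47·4 + 9·2 + 5·4 + 21·3 + 9·1 + 9·1 = 338
A: 31·2 + 47·2 + 9·1 + 5·3 + 21·2 + 9·3 + 9·4 = 285
C has the highest Borda score (346).

C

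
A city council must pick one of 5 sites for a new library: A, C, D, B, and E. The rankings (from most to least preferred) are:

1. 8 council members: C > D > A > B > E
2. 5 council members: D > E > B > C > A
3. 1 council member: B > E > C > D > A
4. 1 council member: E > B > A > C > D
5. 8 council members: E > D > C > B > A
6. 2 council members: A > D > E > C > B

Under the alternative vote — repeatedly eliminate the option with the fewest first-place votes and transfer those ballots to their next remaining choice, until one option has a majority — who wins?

Round 1: A 2, C 8, D 5, B 1, E 9. Eliminate B.
Round 2: A 2, C 8, D 5, E 10. Eliminate A.
Round 3: C 8, D 7, E 10. Eliminate D.
Round 4: C 8, E 17. E has a majority.

E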